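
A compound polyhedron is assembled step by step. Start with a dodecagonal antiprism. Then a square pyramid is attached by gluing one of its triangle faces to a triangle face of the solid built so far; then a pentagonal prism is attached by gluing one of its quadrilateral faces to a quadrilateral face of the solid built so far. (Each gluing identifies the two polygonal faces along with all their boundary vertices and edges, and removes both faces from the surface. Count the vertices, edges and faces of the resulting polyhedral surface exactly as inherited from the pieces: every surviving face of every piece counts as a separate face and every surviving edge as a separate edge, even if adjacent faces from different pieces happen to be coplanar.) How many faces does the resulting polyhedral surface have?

34

A dodecagonal antiprism: V=24, E=48, F=26.
Attach a square pyramid (V=5, E=8, F=5) along a 3-gon: merge 3 vertices and 3 edges, delete both glued faces → V=26, E=53, F=29.
Attach a pentagonal prism (V=10, E=15, F=7) along a 4-gon: merge 4 vertices and 4 edges, delete both glued faces → V=32, E=64, F=34.
Check: V − E + F = 32 − 64 + 34 = 2.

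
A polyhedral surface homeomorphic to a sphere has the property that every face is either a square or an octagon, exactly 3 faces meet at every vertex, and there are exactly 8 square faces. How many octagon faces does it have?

2

Let x be the number of octagons; then F = 8 + x.
Edge–face incidences: 2E = 4·8 + 8·x = 32 + 8x.
Every vertex has degree 3, so 3V = 2E.
Euler: V − E + F = 2 ⇒ (2E)/3 − E + (8 + x) = 2.
Multiply by 6: 2·(2E) − 3·(2E) + 6·(8 + x) = 12, i.e. 48 + 6x − (32 + 8x) = 12.
Collecting terms: −2x + 16 = 12, so −2x = −4, so x = 2.
Then 2E = 32 + 8·2 = 48, so E = 24, V = 2E/3 = 16, F = 8 + 2 = 10.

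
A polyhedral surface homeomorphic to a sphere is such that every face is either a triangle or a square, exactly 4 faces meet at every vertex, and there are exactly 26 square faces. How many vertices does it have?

32

Let x be the number of triangles; then F = 26 + x.
Edge–face incidences: 2E = 4·26 + 3·x = 104 + 3x.
Every vertex has degree 4, so 4V = 2E.
Euler: V − E + F = 2 ⇒ (2E)/4 − E + (26 + x) = 2.
Multiply by 8: 2·(2E) − 4·(2E) + 8·(26 + x) = 16, i.e. 208 + 8x − 2·(104 + 3x) = 16.
Collecting terms: 2x = 16, so x = 8.
Then 2E = 104 + 3·8 = 128, so E = 64, V = 2E/4 = 32, F = 26 + 8 = 34.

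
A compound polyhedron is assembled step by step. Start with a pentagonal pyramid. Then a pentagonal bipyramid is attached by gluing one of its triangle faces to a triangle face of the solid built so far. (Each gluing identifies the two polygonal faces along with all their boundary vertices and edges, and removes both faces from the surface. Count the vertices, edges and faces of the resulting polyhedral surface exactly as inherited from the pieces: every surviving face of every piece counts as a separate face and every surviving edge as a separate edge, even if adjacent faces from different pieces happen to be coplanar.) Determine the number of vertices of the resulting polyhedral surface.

A pentagonal pyramid: V=6, E=10, F=6.
Attach a pentagonal bipyramid (V=7, E=15, F=10) along a 3-gon: merge 3 vertices and 3 edges, delete both glued faces → V=10, E=22, F=14.
Check: V − E + F = 10 − 22 + 14 = 2.

10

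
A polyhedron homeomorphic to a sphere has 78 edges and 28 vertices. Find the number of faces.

Here V − E + F = 2.
F = 2 − V + E = 2 − 28 + 78 = 52.

52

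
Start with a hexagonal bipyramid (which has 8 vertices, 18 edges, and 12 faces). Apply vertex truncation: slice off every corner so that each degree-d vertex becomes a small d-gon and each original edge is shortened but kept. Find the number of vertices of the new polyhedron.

Truncation replaces each original edge-end by a new vertex, so V′ = 2E = 36.
Each original edge survives, and each old vertex of degree d contributes d new edges; summing degrees gives Σd = 2E, so E′ = E + 2E = 3E = 54.
Each original face survives and each original vertex becomes one new face: F′ = F + V = 20.

36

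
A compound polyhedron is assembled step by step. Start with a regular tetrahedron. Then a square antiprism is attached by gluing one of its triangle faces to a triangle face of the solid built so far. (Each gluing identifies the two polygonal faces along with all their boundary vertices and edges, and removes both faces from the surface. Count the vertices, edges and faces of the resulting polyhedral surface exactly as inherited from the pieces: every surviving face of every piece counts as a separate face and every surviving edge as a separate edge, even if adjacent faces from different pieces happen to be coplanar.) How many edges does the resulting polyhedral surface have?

A regular tetrahedron: V=4, E=6, F=4.
Attach a square antiprism (V=8, E=16, F=10) along a 3-gon: merge 3 vertices and 3 edges, delete both glued faces → V=9, E=19, F=12.
Check: V − E + F = 9 − 19 + 12 = 2.

19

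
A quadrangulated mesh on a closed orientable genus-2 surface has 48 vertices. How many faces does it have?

χ = 2 − 2·2 = -2, and every face is a square so 4F = 2E.
V − E + F = -2 with E = 4F/2 gives 48 − (4/2 − 1)·F = -2, so F = 50 and E = 100.

50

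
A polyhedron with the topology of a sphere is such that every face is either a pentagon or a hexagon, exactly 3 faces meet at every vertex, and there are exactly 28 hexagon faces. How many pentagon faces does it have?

Let x be the number of pentagons; then F = 28 + x.
Edge–face incidences: 2E = 6·28 + 5·x = 168 + 5x.
Every vertex has degree 3, so 3V = 2E.
Euler: V − E + F = 2 ⇒ (2E)/3 − E + (28 + x) = 2.
Multiply by 6: 2·(2E) − 3·(2E) + 6·(28 + x) = 12, i.e. 168 + 6x − (168 + 5x) = 12.
Collecting terms: x = 12.
Then 2E = 168 + 5·12 = 228, so E = 114, V = 2E/3 = 76, F = 28 + 12 = 40.

12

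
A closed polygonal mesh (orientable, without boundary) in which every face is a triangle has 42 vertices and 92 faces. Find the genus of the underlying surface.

Every face is a triangle, so 2E = 3·92 = 276, giving E = 138.
χ = V − E + F = 42 − 138 + 92 = -4.
For a closed orientable surface χ = 2 − 2g, so g = (2 − (-4))/2 = 3.

3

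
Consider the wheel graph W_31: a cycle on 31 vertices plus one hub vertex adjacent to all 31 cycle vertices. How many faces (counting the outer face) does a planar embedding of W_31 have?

W_31 has V = 31 + 1 = 32 vertices and E = 2·31 = 62 edges.
By Euler's formula F = 2 − V + E = 2 − 32 + 62 = 32.

32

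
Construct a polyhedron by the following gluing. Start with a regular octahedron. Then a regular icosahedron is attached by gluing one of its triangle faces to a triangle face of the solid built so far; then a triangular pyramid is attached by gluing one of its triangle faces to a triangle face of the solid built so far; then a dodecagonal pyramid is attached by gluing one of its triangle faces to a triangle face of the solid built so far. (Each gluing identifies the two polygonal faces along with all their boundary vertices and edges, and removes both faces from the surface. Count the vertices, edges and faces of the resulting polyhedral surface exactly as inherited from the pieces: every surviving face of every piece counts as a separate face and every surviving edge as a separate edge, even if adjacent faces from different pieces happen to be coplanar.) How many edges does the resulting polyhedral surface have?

63

A regular octahedron: V=6, E=12, F=8.
Attach a regular icosahedron (V=12, E=30, F=20) along a 3-gon: merge 3 vertices and 3 edges, delete both glued faces → V=15, E=39, F=26.
Attach a triangular pyramid (V=4, E=6, F=4) along a 3-gon: merge 3 vertices and 3 edges, delete both glued faces → V=16, E=42, F=28.
Attach a dodecagonal pyramid (V=13, E=24, F=13) along a 3-gon: merge 3 vertices and 3 edges, delete both glued faces → V=26, E=63, F=39.
Check: V − E + F = 26 − 63 + 39 = 2.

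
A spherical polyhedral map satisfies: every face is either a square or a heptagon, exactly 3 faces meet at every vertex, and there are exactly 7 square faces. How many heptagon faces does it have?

Let x be the number of heptagons; then F = 7 + x.
Edge–face incidences: 2E = 4·7 + 7·x = 28 + 7x.
Every vertex has degree 3, so 3V = 2E.
Euler: V − E + F = 2 ⇒ (2E)/3 − E + (7 + x) = 2.
Multiply by 6: 2·(2E) − 3·(2E) + 6·(7 + x) = 12, i.e. 42 + 6x − (28 + 7x) = 12.
Collecting terms: −x + 14 = 12, so −x = −2, so x = 2.
Then 2E = 28 + 7·2 = 42, so E = 21, V = 2E/3 = 14, F = 7 + 2 = 9.

2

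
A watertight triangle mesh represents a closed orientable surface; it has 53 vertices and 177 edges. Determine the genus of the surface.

Every face is a triangle and each edge borders two faces, so 3F = 2·177, giving F = 118.
χ = V − E + F = 53 − 177 + 118 = -6.
For a closed orientable surface χ = 2 − 2g, so g = (2 − (-6))/2 = 4.

4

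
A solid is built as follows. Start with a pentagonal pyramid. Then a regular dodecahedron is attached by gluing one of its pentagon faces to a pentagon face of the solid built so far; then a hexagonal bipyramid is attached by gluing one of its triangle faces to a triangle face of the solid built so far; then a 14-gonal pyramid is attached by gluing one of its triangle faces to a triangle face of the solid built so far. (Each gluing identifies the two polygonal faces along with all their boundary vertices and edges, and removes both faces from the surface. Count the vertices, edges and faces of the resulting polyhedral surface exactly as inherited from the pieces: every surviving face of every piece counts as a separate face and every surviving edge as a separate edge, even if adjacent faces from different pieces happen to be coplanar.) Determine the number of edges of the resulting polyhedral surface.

75

A pentagonal pyramid: V=6, E=10, F=6.
Attach a regular dodecahedron (V=20, E=30, F=12) along a 5-gon: merge 5 vertices and 5 edges, delete both glued faces → V=21, E=35, F=16.
Attach a hexagonal bipyramid (V=8, E=18, F=12) along a 3-gon: merge 3 vertices and 3 edges, delete both glued faces → V=26, E=50, F=26.
Attach a 14-gonal pyramid (V=15, E=28, F=15) along a 3-gon: merge 3 vertices and 3 edges, delete both glued faces → V=38, E=75, F=39.
Check: V − E + F = 38 − 75 + 39 = 2.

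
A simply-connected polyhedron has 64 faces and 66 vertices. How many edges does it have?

Here V − E + F = 2.
E = V + F − (2) = 66 + 64 − (2) = 128.

128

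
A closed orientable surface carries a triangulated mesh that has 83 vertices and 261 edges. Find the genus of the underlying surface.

Every face is a triangle and each edge borders two faces, so 3F = 2·261, giving F = 174.
χ = V − E + F = 83 − 261 + 174 = -4.
For a closed orientable surface χ = 2 − 2g, so g = (2 − (-4))/2 = 3.

3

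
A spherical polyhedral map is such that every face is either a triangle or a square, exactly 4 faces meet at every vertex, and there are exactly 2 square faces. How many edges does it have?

Let x be the number of triangles; then F = 2 + x.
Edge–face incidences: 2E = 4·2 + 3·x = 8 + 3x.
Every vertex has degree 4, so 4V = 2E.
Euler: V − E + F = 2 ⇒ (2E)/4 − E + (2 + x) = 2.
Multiply by 8: 2·(2E) − 4·(2E) + 8·(2 + x) = 16, i.e. 16 + 8x − 2·(8 + 3x) = 16.
Collecting terms: 2x = 16, so x = 8.
Then 2E = 8 + 3·8 = 32, so E = 16, V = 2E/4 = 8, F = 2 + 8 = 10.

16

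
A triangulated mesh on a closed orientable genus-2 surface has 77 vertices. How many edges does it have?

χ = 2 − 2·2 = -2, and every face is a triangle so 3F = 2E.
V − E + F = -2 with E = 3F/2 gives 77 − (3/2 − 1)·F = -2, so F = 158 and E = 237.

237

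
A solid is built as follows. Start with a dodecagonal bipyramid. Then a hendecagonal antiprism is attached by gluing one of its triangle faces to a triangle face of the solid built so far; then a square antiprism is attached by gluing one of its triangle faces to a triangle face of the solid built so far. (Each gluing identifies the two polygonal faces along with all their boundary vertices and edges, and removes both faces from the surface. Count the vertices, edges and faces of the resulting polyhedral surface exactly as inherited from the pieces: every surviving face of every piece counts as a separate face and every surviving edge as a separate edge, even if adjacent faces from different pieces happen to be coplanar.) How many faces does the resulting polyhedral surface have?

54

A dodecagonal bipyramid: V=14, E=36, F=24.
Attach a hendecagonal antiprism (V=22, E=44, F=24) along a 3-gon: merge 3 vertices and 3 edges, delete both glued faces → V=33, E=77, F=46.
Attach a square antiprism (V=8, E=16, F=10) along a 3-gon: merge 3 vertices and 3 edges, delete both glued faces → V=38, E=90, F=54.
Check: V − E + F = 38 − 90 + 54 = 2.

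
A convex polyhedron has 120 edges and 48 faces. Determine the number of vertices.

74

Here V − E + F = 2.
V = 2 + E − F = 2 + 120 − 48 = 74.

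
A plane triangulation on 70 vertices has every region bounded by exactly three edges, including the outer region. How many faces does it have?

136

In a plane triangulation 3F = 2E and V − E + F = 2, so F = 2V − 4 = 2·70 − 4 = 136.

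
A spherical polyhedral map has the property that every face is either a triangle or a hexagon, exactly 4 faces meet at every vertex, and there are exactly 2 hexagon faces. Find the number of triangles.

Let x be the number of triangles; then F = 2 + x.
Edge–face incidences: 2E = 6·2 + 3·x = 12 + 3x.
Every vertex has degree 4, so 4V = 2E.
Euler: V − E + F = 2 ⇒ (2E)/4 − E + (2 + x) = 2.
Multiply by 8: 2·(2E) − 4·(2E) + 8·(2 + x) = 16, i.e. 16 + 8x − 2·(12 + 3x) = 16.
Collecting terms: 2x − 8 = 16, so 2x = 24, so x = 12.
Then 2E = 12 + 3·12 = 48, so E = 24, V = 2E/4 = 12, F = 2 + 12 = 14.

12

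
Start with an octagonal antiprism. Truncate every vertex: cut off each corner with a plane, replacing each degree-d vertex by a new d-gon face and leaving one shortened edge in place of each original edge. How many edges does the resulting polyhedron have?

96

The base solid has V = 16, E = 32, F = 18.
Truncation replaces each original edge-end by a new vertex, so V′ = 2E = 64.
Each original edge survives, and each old vertex of degree d contributes d new edges; summing degrees gives Σd = 2E, so E′ = E + 2E = 3E = 96.
Each original face survives and each original vertex becomes one new face: F′ = F + V = 34.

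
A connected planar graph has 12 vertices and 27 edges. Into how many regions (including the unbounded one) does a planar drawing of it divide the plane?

Euler's formula for a connected plane graph: V − E + F = 2, so F = 2 − 12 + 27 = 17.

17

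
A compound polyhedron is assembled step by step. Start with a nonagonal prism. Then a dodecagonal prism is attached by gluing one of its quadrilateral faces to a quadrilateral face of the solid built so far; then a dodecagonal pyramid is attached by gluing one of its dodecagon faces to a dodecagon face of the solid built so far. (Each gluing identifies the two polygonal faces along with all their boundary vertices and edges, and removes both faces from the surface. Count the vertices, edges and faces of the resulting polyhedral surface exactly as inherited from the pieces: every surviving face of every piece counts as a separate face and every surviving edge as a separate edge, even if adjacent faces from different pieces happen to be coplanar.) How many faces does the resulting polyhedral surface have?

A nonagonal prism: V=18, E=27, F=11.
Attach a dodecagonal prism (V=24, E=36, F=14) along a 4-gon: merge 4 vertices and 4 edges, delete both glued faces → V=38, E=59, F=23.
Attach a dodecagonal pyramid (V=13, E=24, F=13) along a 12-gon: merge 12 vertices and 12 edges, delete both glued faces → V=39, E=71, F=34.
Check: V − E + F = 39 − 71 + 34 = 2.

34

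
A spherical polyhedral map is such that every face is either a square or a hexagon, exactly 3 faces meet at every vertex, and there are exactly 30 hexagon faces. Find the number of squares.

Let x be the number of squares; then F = 30 + x.
Edge–face incidences: 2E = 6·30 + 4·x = 180 + 4x.
Every vertex has degree 3, so 3V = 2E.
Euler: V − E + F = 2 ⇒ (2E)/3 − E + (30 + x) = 2.
Multiply by 6: 2·(2E) − 3·(2E) + 6·(30 + x) = 12, i.e. 180 + 6x − (180 + 4x) = 12.
Collecting terms: 2x = 12, so x = 6.
Then 2E = 180 + 4·6 = 204, so E = 102, V = 2E/3 = 68, F = 30 + 6 = 36.

6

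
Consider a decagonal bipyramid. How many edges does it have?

A bipyramid over an n-gon has 2n triangular faces and n + 2 vertices: V = 10 + 2 = 12, E = 3·10 = 30, F = 2·10 = 20.
Check: V − E + F = 12 − 30 + 20 = 2.

30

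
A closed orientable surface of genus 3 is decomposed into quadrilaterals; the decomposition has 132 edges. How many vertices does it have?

χ = 2 − 2·3 = -4, and every face is a square so 4F = 2E.
F = 2E/4 = 66. Then V = -4 + E − F = -4 + 132 − 66 = 62.

62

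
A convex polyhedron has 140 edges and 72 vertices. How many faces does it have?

Here V − E + F = 2.
F = 2 − V + E = 2 − 72 + 140 = 70.

70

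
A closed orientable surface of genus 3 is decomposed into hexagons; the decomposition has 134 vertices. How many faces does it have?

69

χ = 2 − 2·3 = -4, and every face is a hexagon so 6F = 2E.
V − E + F = -4 with E = 6F/2 gives 134 − (6/2 − 1)·F = -4, so F = 69 and E = 207.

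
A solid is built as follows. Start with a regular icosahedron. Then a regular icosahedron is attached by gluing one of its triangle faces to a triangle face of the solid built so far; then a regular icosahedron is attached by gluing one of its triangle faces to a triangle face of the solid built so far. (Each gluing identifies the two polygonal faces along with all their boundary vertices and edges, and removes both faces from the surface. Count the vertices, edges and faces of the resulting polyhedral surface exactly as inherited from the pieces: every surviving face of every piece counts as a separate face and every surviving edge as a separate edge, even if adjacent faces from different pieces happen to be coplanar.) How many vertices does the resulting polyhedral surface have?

30

A regular icosahedron: V=12, E=30, F=20.
Attach a regular icosahedron (V=12, E=30, F=20) along a 3-gon: merge 3 vertices and 3 edges, delete both glued faces → V=21, E=57, F=38.
Attach a regular icosahedron (V=12, E=30, F=20) along a 3-gon: merge 3 vertices and 3 edges, delete both glued faces → V=30, E=84, F=56.
Check: V − E + F = 30 − 84 + 56 = 2.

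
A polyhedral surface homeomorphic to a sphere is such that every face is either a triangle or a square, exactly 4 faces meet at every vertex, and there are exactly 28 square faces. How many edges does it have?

68

Let x be the number of triangles; then F = 28 + x.
Edge–face incidences: 2E = 4·28 + 3·x = 112 + 3x.
Every vertex has degree 4, so 4V = 2E.
Euler: V − E + F = 2 ⇒ (2E)/4 − E + (28 + x) = 2.
Multiply by 8: 2·(2E) − 4·(2E) + 8·(28 + x) = 16, i.e. 224 + 8x − 2·(112 + 3x) = 16.
Collecting terms: 2x = 16, so x = 8.
Then 2E = 112 + 3·8 = 136, so E = 68, V = 2E/4 = 34, F = 28 + 8 = 36.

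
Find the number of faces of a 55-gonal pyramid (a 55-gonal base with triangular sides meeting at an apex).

A pyramid on an n-gon base has one n-gon and n triangles: V = 55 + 1 = 56, E = 2·55 = 110, F = 55 + 1 = 56.
Check: V − E + F = 56 − 110 + 56 = 2.

56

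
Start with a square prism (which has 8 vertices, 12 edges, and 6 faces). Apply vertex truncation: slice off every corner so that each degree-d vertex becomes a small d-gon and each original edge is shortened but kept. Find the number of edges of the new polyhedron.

36

Truncation replaces each original edge-end by a new vertex, so V′ = 2E = 24.
Each original edge survives, and each old vertex of degree d contributes d new edges; summing degrees gives Σd = 2E, so E′ = E + 2E = 3E = 36.
Each original face survives and each original vertex becomes one new face: F′ = F + V = 14.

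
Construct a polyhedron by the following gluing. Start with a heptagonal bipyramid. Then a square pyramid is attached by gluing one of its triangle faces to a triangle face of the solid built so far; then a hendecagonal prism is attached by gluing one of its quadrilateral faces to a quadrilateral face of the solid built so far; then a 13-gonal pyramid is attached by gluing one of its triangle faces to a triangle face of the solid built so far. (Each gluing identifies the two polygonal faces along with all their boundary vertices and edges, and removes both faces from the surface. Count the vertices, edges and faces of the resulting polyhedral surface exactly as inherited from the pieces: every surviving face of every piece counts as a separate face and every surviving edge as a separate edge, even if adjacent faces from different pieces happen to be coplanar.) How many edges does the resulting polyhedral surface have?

A heptagonal bipyramid: V=9, E=21, F=14.
Attach a square pyramid (V=5, E=8, F=5) along a 3-gon: merge 3 vertices and 3 edges, delete both glued faces → V=11, E=26, F=17.
Attach a hendecagonal prism (V=22, E=33, F=13) along a 4-gon: merge 4 vertices and 4 edges, delete both glued faces → V=29, E=55, F=28.
Attach a 13-gonal pyramid (V=14, E=26, F=14) along a 3-gon: merge 3 vertices and 3 edges, delete both glued faces → V=40, E=78, F=40.
Check: V − E + F = 40 − 78 + 40 = 2.

78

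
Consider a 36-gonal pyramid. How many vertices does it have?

A pyramid on an n-gon base has one n-gon and n triangles: V = 36 + 1 = 37, E = 2·36 = 72, F = 36 + 1 = 37.

37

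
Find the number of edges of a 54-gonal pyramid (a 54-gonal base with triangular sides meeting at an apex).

108

A pyramid on an n-gon base has one n-gon and n triangles: V = 54 + 1 = 55, E = 2·54 = 108, F = 54 + 1 = 55.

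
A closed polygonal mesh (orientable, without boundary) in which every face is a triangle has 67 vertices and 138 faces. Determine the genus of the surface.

Every face is a triangle, so 2E = 3·138 = 414, giving E = 207.
χ = V − E + F = 67 − 207 + 138 = -2.
For a closed orientable surface χ = 2 − 2g, so g = (2 − (-2))/2 = 2.

2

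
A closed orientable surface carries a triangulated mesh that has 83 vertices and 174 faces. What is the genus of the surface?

3

Every face is a triangle, so 2E = 3·174 = 522, giving E = 261.
χ = V − E + F = 83 − 261 + 174 = -4.
For a closed orientable surface χ = 2 − 2g, so g = (2 − (-4))/2 = 3.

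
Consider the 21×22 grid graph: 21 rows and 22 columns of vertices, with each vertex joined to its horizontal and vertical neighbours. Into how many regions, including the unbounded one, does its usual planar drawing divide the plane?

421

The grid has V = 21·22 = 462 vertices and E = 21·21 + 22·20 = 881 edges.
F = 2 − V + E = 2 − 462 + 881 = 421.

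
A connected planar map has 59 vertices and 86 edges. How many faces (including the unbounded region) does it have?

29

Euler's formula for a connected plane graph: V − E + F = 2, so F = 2 − 59 + 86 = 29.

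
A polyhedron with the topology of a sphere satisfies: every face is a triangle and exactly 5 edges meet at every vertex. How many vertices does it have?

12

Each face has 3 edges and each edge borders two faces, so 2E = 3F.
Each vertex has degree 5, so 5V = 2E and hence V = 3F/5.
Euler: V − E + F = 2 ⇒ (3F/5) − (3F/2) + F = 2.
Multiply by 10: (6 − 15 + 10)F = 20, i.e. 1F = 20.
So F = 20, E = 3·20/2 = 30, V = 3·20/5 = 12.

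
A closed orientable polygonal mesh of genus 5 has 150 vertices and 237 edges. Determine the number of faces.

79

For a closed orientable surface of genus 5, χ = 2 − 2·5 = -8.
F = -8 − V + E = -8 − 150 + 237 = 79.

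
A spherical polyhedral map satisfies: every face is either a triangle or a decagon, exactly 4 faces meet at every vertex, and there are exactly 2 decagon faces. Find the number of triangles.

Let x be the number of triangles; then F = 2 + x.
Edge–face incidences: 2E = 10·2 + 3·x = 20 + 3x.
Every vertex has degree 4, so 4V = 2E.
Euler: V − E + F = 2 ⇒ (2E)/4 − E + (2 + x) = 2.
Multiply by 8: 2·(2E) − 4·(2E) + 8·(2 + x) = 16, i.e. 16 + 8x − 2·(20 + 3x) = 16.
Collecting terms: 2x − 24 = 16, so 2x = 40, so x = 20.
Then 2E = 20 + 3·20 = 80, so E = 40, V = 2E/4 = 20, F = 2 + 20 = 22.

20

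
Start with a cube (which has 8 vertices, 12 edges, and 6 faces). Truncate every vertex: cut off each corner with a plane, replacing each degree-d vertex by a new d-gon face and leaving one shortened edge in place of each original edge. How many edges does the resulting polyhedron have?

36

Truncation replaces each original edge-end by a new vertex, so V′ = 2E = 24.
Each original edge survives, and each old vertex of degree d contributes d new edges; summing degrees gives Σd = 2E, so E′ = E + 2E = 3E = 36.
Each original face survives and each original vertex becomes one new face: F′ = F + V = 14.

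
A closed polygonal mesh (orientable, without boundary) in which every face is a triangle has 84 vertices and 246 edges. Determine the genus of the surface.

0

Every face is a triangle and each edge borders two faces, so 3F = 2·246, giving F = 164.
χ = V − E + F = 84 − 246 + 164 = 2.
For a closed orientable surface χ = 2 − 2g, so g = (2 − (2))/2 = 0.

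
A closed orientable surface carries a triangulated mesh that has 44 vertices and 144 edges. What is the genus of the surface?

Every face is a triangle and each edge borders two faces, so 3F = 2·144, giving F = 96.
χ = V − E + F = 44 − 144 + 96 = -4.
For a closed orientable surface χ = 2 − 2g, so g = (2 − (-4))/2 = 3.

3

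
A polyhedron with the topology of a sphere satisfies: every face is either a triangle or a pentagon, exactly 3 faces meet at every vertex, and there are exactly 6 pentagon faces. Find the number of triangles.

Let x be the number of triangles; then F = 6 + x.
Edge–face incidences: 2E = 5·6 + 3·x = 30 + 3x.
Every vertex has degree 3, so 3V = 2E.
Euler: V − E + F = 2 ⇒ (2E)/3 − E + (6 + x) = 2.
Multiply by 6: 2·(2E) − 3·(2E) + 6·(6 + x) = 12, i.e. 36 + 6x − (30 + 3x) = 12.
Collecting terms: 3x + 6 = 12, so 3x = 6, so x = 2.
Then 2E = 30 + 3·2 = 36, so E = 18, V = 2E/3 = 12, F = 6 + 2 = 8.

2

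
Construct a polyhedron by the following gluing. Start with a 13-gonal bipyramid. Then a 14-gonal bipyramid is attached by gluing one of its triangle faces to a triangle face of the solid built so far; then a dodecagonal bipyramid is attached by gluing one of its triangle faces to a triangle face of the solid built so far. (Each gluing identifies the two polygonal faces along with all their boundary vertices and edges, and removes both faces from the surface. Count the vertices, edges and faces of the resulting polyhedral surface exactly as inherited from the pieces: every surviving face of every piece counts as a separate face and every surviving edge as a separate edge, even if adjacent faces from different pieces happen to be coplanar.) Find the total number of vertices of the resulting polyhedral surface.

A 13-gonal bipyramid: V=15, E=39, F=26.
Attach a 14-gonal bipyramid (V=16, E=42, F=28) along a 3-gon: merge 3 vertices and 3 edges, delete both glued faces → V=28, E=78, F=52.
Attach a dodecagonal bipyramid (V=14, E=36, F=24) along a 3-gon: merge 3 vertices and 3 edges, delete both glued faces → V=39, E=111, F=74.
Check: V − E + F = 39 − 111 + 74 = 2.

39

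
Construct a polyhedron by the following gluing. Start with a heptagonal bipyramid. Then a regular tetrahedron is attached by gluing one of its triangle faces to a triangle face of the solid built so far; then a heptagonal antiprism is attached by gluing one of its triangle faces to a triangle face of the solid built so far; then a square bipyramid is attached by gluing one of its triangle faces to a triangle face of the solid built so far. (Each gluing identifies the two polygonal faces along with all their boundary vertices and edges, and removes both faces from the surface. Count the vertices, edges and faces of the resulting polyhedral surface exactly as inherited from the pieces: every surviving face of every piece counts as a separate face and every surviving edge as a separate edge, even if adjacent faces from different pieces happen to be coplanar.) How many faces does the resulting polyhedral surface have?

A heptagonal bipyramid: V=9, E=21, F=14.
Attach a regular tetrahedron (V=4, E=6, F=4) along a 3-gon: merge 3 vertices and 3 edges, delete both glued faces → V=10, E=24, F=16.
Attach a heptagonal antiprism (V=14, E=28, F=16) along a 3-gon: merge 3 vertices and 3 edges, delete both glued faces → V=21, E=49, F=30.
Attach a square bipyramid (V=6, E=12, F=8) along a 3-gon: merge 3 vertices and 3 edges, delete both glued faces → V=24, E=58, F=36.
Check: V − E + F = 24 − 58 + 36 = 2.

36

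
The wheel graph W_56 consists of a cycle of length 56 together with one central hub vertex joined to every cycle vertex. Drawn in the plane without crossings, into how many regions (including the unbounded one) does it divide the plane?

57

W_56 has V = 56 + 1 = 57 vertices and E = 2·56 = 112 edges.
By Euler's formula F = 2 − V + E = 2 − 57 + 112 = 57.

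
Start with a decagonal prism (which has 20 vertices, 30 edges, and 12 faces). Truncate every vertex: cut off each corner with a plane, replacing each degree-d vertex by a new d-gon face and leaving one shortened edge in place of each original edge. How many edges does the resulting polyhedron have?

Truncation replaces each original edge-end by a new vertex, so V′ = 2E = 60.
Each original edge survives, and each old vertex of degree d contributes d new edges; summing degrees gives Σd = 2E, so E′ = E + 2E = 3E = 90.
Each original face survives and each original vertex becomes one new face: F′ = F + V = 32.

90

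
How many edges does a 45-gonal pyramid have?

A pyramid on an n-gon base has one n-gon and n triangles: V = 45 + 1 = 46, E = 2·45 = 90, F = 45 + 1 = 46.

90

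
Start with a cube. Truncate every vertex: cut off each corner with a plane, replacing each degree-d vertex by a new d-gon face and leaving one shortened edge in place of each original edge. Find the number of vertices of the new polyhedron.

24

The base solid has V = 8, E = 12, F = 6.
Truncation replaces each original edge-end by a new vertex, so V′ = 2E = 24.
Each original edge survives, and each old vertex of degree d contributes d new edges; summing degrees gives Σd = 2E, so E′ = E + 2E = 3E = 36.
Each original face survives and each original vertex becomes one new face: F′ = F + V = 14.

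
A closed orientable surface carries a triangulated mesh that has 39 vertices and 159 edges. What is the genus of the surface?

Every face is a triangle and each edge borders two faces, so 3F = 2·159, giving F = 106.
χ = V − E + F = 39 − 159 + 106 = -14.
For a closed orientable surface χ = 2 − 2g, so g = (2 − (-14))/2 = 8.

8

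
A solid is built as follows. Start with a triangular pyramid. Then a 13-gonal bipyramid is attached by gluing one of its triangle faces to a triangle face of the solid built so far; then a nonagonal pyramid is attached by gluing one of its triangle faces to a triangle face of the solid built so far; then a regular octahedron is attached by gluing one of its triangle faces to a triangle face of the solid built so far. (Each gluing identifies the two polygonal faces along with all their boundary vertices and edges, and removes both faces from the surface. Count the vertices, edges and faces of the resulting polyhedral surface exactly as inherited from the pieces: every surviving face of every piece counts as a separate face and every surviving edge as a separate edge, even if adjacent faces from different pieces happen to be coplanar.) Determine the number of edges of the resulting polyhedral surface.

66

A triangular pyramid: V=4, E=6, F=4.
Attach a 13-gonal bipyramid (V=15, E=39, F=26) along a 3-gon: merge 3 vertices and 3 edges, delete both glued faces → V=16, E=42, F=28.
Attach a nonagonal pyramid (V=10, E=18, F=10) along a 3-gon: merge 3 vertices and 3 edges, delete both glued faces → V=23, E=57, F=36.
Attach a regular octahedron (V=6, E=12, F=8) along a 3-gon: merge 3 vertices and 3 edges, delete both glued faces → V=26, E=66, F=42.
Check: V − E + F = 26 − 66 + 42 = 2.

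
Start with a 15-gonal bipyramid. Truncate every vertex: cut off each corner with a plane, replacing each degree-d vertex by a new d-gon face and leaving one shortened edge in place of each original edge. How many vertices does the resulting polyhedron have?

The base solid has V = 17, E = 45, F = 30.
Truncation replaces each original edge-end by a new vertex, so V′ = 2E = 90.
Each original edge survives, and each old vertex of degree d contributes d new edges; summing degrees gives Σd = 2E, so E′ = E + 2E = 3E = 135.
Each original face survives and each original vertex becomes one new face: F′ = F + V = 47.

90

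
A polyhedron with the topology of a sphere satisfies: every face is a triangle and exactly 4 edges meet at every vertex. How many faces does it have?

8

Each face has 3 edges and each edge borders two faces, so 2E = 3F.
Each vertex has degree 4, so 4V = 2E and hence V = 3F/4.
Euler: V − E + F = 2 ⇒ (3F/4) − (3F/2) + F = 2.
Multiply by 8: (6 − 12 + 8)F = 16, i.e. 2F = 16.
So F = 8, E = 3·8/2 = 12, V = 3·8/4 = 6.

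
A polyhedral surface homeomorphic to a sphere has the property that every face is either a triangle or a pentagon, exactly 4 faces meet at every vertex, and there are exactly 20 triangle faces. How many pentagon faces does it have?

12

Let x be the number of pentagons; then F = 20 + x.
Edge–face incidences: 2E = 3·20 + 5·x = 60 + 5x.
Every vertex has degree 4, so 4V = 2E.
Euler: V − E + F = 2 ⇒ (2E)/4 − E + (20 + x) = 2.
Multiply by 8: 2·(2E) − 4·(2E) + 8·(20 + x) = 16, i.e. 160 + 8x − 2·(60 + 5x) = 16.
Collecting terms: −2x + 40 = 16, so −2x = −24, so x = 12.
Then 2E = 60 + 5·12 = 120, so E = 60, V = 2E/4 = 30, F = 20 + 12 = 32.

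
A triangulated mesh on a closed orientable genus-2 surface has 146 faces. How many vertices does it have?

χ = 2 − 2·2 = -2, and every face is a triangle so 3F = 2E.
E = 3·146/2 = 219. Then V = -2 + E − F = -2 + 219 − 146 = 71.

71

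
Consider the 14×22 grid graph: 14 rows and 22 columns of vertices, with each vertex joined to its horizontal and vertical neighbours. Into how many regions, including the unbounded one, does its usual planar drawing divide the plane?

274

The grid has V = 14·22 = 308 vertices and E = 14·21 + 22·13 = 580 edges.
F = 2 − V + E = 2 − 308 + 580 = 274.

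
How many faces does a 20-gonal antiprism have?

42

An antiprism on an n-gon has two n-gon caps and 2n triangles: V = 2·20 = 40, E = 4·20 = 80, F = 2·20 + 2 = 42.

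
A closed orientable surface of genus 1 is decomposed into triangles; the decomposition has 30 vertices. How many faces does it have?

χ = 2 − 2·1 = 0, and every face is a triangle so 3F = 2E.
V − E + F = 0 with E = 3F/2 gives 30 − (3/2 − 1)·F = 0, so F = 60 and E = 90.

60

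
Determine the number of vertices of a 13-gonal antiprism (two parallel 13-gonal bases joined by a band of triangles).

An antiprism on an n-gon has two n-gon caps and 2n triangles: V = 2·13 = 26, E = 4·13 = 52, F = 2·13 + 2 = 28.

26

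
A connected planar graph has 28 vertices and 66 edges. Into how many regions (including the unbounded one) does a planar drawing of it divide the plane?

Euler's formula for a connected plane graph: V − E + F = 2, so F = 2 − 28 + 66 = 40.

40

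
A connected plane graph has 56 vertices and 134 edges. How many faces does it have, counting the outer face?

Euler's formula for a connected plane graph: V − E + F = 2, so F = 2 − 56 + 134 = 80.

80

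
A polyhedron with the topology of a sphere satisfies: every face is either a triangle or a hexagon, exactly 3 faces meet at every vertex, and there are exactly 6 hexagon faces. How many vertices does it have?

16

Let x be the number of triangles; then F = 6 + x.
Edge–face incidences: 2E = 6·6 + 3·x = 36 + 3x.
Every vertex has degree 3, so 3V = 2E.
Euler: V − E + F = 2 ⇒ (2E)/3 − E + (6 + x) = 2.
Multiply by 6: 2·(2E) − 3·(2E) + 6·(6 + x) = 12, i.e. 36 + 6x − (36 + 3x) = 12.
Collecting terms: 3x = 12, so x = 4.
Then 2E = 36 + 3·4 = 48, so E = 24, V = 2E/3 = 16, F = 6 + 4 = 10.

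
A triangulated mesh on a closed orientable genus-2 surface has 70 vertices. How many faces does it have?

χ = 2 − 2·2 = -2, and every face is a triangle so 3F = 2E.
V − E + F = -2 with E = 3F/2 gives 70 − (3/2 − 1)·F = -2, so F = 144 and E = 216.

144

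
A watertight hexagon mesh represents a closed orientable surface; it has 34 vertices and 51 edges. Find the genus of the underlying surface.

Every face is a hexagon and each edge borders two faces, so 6F = 2·51, giving F = 17.
χ = V − E + F = 34 − 51 + 17 = 0.
For a closed orientable surface χ = 2 − 2g, so g = (2 − (0))/2 = 1.

1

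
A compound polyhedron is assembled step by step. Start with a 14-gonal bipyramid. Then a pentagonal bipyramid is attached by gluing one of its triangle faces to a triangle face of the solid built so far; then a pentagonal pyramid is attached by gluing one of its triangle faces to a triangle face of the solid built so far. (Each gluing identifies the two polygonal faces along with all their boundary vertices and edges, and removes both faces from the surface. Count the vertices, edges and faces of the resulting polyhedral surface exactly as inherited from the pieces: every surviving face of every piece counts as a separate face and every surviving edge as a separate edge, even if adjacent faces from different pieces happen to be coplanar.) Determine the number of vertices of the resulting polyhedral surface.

A 14-gonal bipyramid: V=16, E=42, F=28.
Attach a pentagonal bipyramid (V=7, E=15, F=10) along a 3-gon: merge 3 vertices and 3 edges, delete both glued faces → V=20, E=54, F=36.
Attach a pentagonal pyramid (V=6, E=10, F=6) along a 3-gon: merge 3 vertices and 3 edges, delete both glued faces → V=23, E=61, F=40.
Check: V − E + F = 23 − 61 + 40 = 2.

23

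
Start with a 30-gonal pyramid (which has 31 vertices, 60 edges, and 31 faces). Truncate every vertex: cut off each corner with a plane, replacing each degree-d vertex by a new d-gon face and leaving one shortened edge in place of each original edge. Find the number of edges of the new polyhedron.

Truncation replaces each original edge-end by a new vertex, so V′ = 2E = 120.
Each original edge survives, and each old vertex of degree d contributes d new edges; summing degrees gives Σd = 2E, so E′ = E + 2E = 3E = 180.
Each original face survives and each original vertex becomes one new face: F′ = F + V = 62.

180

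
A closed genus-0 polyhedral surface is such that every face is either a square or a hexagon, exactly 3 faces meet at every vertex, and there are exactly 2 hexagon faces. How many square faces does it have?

6

Let x be the number of squares; then F = 2 + x.
Edge–face incidences: 2E = 6·2 + 4·x = 12 + 4x.
Every vertex has degree 3, so 3V = 2E.
Euler: V − E + F = 2 ⇒ (2E)/3 − E + (2 + x) = 2.
Multiply by 6: 2·(2E) − 3·(2E) + 6·(2 + x) = 12, i.e. 12 + 6x − (12 + 4x) = 12.
Collecting terms: 2x = 12, so x = 6.
Then 2E = 12 + 4·6 = 36, so E = 18, V = 2E/3 = 12, F = 2 + 6 = 8.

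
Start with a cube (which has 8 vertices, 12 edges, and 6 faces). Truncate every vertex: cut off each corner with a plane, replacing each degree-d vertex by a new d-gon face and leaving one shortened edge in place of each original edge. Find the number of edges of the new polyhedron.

Truncation replaces each original edge-end by a new vertex, so V′ = 2E = 24.
Each original edge survives, and each old vertex of degree d contributes d new edges; summing degrees gives Σd = 2E, so E′ = E + 2E = 3E = 36.
Each original face survives and each original vertex becomes one new face: F′ = F + V = 14.

36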